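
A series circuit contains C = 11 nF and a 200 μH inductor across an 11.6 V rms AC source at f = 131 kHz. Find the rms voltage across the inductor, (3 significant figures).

ω = 2πf = 823100 rad/s
X_L = ωL = 165 Ω
X_C = 1/(ωC) = 110 Ω
Net reactance X = X_L − X_C = 54.2 Ω
Z = j54.2 Ω
|Z| = √(0² + 54.2²) = 54.2 Ω
I = V/|Z| = 214 mA
V_L = I·|Z_L| = 0.214 × 165 = 35.3 V

35.3 V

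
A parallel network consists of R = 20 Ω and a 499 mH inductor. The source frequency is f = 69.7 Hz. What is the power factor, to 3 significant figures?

0.996

ω = 2πf = 437.9 rad/s
X_L = ωL = 219 Ω
Parallel: admittances add. Y = 1/R + 1/(jωL)
Y = (0.0500 − j0.00458) S
|Y| = 0.0502 S → |Z| = 1/|Y| = 19.9 Ω, ∠Z = −∠Y = 5.23°
cos φ = cos(5.23°) = 0.996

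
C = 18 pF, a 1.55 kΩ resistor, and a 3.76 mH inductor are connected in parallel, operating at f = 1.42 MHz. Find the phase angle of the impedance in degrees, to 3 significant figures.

ω = 2πf = 8.922e+06 rad/s
X_L = ωL = 33500 Ω
X_C = 1/(ωC) = 6230 Ω
Parallel: admittances add. Y = 1/R + 1/(jωL) + jωC
Y = (0.000645 + j0.000131) S
|Y| = 0.000658 S → |Z| = 1/|Y| = 1520 Ω, ∠Z = −∠Y = -11.5°

-11.5°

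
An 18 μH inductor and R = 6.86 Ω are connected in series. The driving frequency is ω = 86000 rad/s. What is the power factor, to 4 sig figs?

X_L = ωL = 1.548 Ω
Z = 6.860 + j1.548 Ω
|Z| = √(6.860² + 1.548²) = 7.032 Ω
∠Z = arctan(1.548/6.860) = 12.72°
cos φ = cos(12.72°) = 0.9755

0.9755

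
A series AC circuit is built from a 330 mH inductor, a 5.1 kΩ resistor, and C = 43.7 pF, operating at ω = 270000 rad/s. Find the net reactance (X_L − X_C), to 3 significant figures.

X_L = ωL = 89100 Ω
X_C = 1/(ωC) = 84800 Ω
X = 89100 − 84800 = 4350 Ω

4350 Ω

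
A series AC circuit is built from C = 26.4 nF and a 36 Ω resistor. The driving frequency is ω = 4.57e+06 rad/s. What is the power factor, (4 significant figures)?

X_C = 1/(ωC) = 8.289 Ω
Z = 36.00 − j8.289 Ω
|Z| = √(36.00² + 8.289²) = 36.94 Ω
∠Z = arctan(-8.289/36.00) = -12.97°
cos φ = cos(-12.97°) = 0.9745

0.9745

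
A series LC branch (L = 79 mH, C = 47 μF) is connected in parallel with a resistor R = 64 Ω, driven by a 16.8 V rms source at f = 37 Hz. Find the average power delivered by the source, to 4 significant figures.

4.410 W

ω = 2πf = 232.5 rad/s
X_L = ωL = 18.37 Ω
X_C = 1/(ωC) = 91.52 Ω
Branch 1: Z₁ = R = 64.00 Ω
Branch 2 (series LC): Z₂ = j(X_L − X_C) = −j73.16 Ω
Parallel: Z = Z₁Z₂/(Z₁+Z₂), |Z| = 48.17 Ω, ∠Z = -41.18°
I = V/|Z| = 348.8 mA
P = VI cos φ = 16.8 × 0.3488 × cos(-41.18°) = 4.410 W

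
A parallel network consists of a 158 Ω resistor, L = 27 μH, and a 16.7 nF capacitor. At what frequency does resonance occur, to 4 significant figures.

ω₀ = 1/√(LC) = 1/√(2.7e-05 × 1.67e-08) = 1.489e+06 rad/s
f₀ = ω₀/(2π) = 237.0 kHz

237.0 kHz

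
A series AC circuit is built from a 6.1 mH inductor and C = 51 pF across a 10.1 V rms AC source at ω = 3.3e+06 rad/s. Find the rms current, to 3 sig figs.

712 μA

X_L = ωL = 20100 Ω
X_C = 1/(ωC) = 5940 Ω
Net reactance X = X_L − X_C = 14200 Ω
Z = j14200 Ω
|Z| = √(0² + 14200²) = 14200 Ω
I = V/|Z| = 10.1/14200 = 712 μA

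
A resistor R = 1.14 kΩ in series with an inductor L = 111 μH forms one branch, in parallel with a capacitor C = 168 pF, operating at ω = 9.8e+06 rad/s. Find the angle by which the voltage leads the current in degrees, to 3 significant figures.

-69.2°

X_L = ωL = 1090 Ω
X_C = 1/(ωC) = 607 Ω
Branch 1 (R+jX_L): Z₁ = 1140 + j1090 Ω, |Z₁| = 1580 Ω
Branch 2 (−jX_C): Z₂ = −j607 Ω
Parallel: Z = Z₁Z₂/(Z₁+Z₂), |Z| = 774 Ω, ∠Z = -69.2°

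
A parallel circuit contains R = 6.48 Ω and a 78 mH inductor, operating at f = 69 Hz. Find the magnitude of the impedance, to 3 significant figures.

ω = 2πf = 433.5 rad/s
X_L = ωL = 33.8 Ω
Parallel: admittances add. Y = 1/R + 1/(jωL)
Y = (0.154 − j0.0296) S
|Y| = 0.157 S → |Z| = 1/|Y| = 6.36 Ω, ∠Z = −∠Y = 10.8°

6.36 Ω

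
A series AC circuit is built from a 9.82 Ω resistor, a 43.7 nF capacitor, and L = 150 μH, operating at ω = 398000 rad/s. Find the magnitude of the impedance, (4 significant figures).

10.06 Ω

X_L = ωL = 59.70 Ω
X_C = 1/(ωC) = 57.50 Ω
Net reactance X = X_L − X_C = 2.204 Ω
Z = 9.820 + j2.204 Ω
|Z| = √(9.820² + 2.204²) = 10.06 Ω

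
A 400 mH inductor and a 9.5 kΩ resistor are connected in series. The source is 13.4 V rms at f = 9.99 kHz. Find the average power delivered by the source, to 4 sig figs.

2.367 mW

ω = 2πf = 62770 rad/s
X_L = ωL = 25110 Ω
Z = 9500 + j25110 Ω
|Z| = √(9500² + 25110²) = 26840 Ω
∠Z = arctan(25110/9500) = 69.27°
I = V/|Z| = 499.2 μA
P = VI cos φ = 13.4 × 0.0004992 × cos(69.27°) = 2.367 mW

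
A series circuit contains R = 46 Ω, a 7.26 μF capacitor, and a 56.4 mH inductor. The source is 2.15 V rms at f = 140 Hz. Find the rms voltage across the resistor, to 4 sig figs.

0.8493 V

ω = 2πf = 879.6 rad/s
X_L = ωL = 49.61 Ω
X_C = 1/(ωC) = 156.6 Ω
Net reactance X = X_L − X_C = -107.0 Ω
Z = 46.00 − j107.0 Ω
|Z| = √(46.00² + 107.0²) = 116.4 Ω
I = V/|Z| = 18.46 mA
V_R = I·|Z_R| = 0.01846 × 46.00 = 0.8493 V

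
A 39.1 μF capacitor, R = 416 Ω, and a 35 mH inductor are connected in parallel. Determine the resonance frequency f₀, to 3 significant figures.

136 Hz

ω₀ = 1/√(LC) = 1/√(0.035 × 3.91e-05) = 854.8 rad/s
f₀ = ω₀/(2π) = 136 Hz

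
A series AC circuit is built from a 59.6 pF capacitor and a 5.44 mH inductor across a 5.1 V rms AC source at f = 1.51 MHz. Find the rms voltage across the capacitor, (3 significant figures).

ω = 2πf = 9.488e+06 rad/s
X_L = ωL = 51600 Ω
X_C = 1/(ωC) = 1770 Ω
Net reactance X = X_L − X_C = 49800 Ω
Z = j49800 Ω
|Z| = √(0² + 49800²) = 49800 Ω
I = V/|Z| = 102 μA
V_C = I·|Z_C| = 0.000102 × 1770 = 0.181 V

0.181 V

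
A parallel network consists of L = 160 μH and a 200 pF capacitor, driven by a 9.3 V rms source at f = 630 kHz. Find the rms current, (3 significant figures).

7.32 mA

ω = 2πf = 3.958e+06 rad/s
X_L = ωL = 633 Ω
X_C = 1/(ωC) = 1260 Ω
Parallel: admittances add. Y = 1/(jωL) + jωC
Y = (0 − j0.000787) S
|Y| = 0.000787 S → |Z| = 1/|Y| = 1270 Ω, ∠Z = −∠Y = 90.0°
I = V/|Z| = 9.3/1270 = 7.32 mA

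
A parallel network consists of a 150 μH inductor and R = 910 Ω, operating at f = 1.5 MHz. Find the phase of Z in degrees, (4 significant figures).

ω = 2πf = 9.425e+06 rad/s
X_L = ωL = 1414 Ω
Parallel: admittances add. Y = 1/R + 1/(jωL)
Y = (0.001099 − j0.0007074) S
|Y| = 0.001307 S → |Z| = 1/|Y| = 765.2 Ω, ∠Z = −∠Y = 32.77°

32.77°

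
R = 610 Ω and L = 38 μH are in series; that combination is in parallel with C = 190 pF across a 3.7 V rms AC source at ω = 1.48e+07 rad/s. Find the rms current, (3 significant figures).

X_L = ωL = 562 Ω
X_C = 1/(ωC) = 356 Ω
Branch 1 (R+jX_L): Z₁ = 610 + j562 Ω, |Z₁| = 830 Ω
Branch 2 (−jX_C): Z₂ = −j356 Ω
Parallel: Z = Z₁Z₂/(Z₁+Z₂), |Z| = 458 Ω, ∠Z = -66.1°
I = V/|Z| = 3.7/458 = 8.08 mA

8.08 mA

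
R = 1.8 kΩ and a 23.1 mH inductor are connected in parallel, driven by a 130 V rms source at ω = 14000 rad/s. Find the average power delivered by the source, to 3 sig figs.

9.39 W

X_L = ωL = 323 Ω
Parallel: admittances add. Y = 1/R + 1/(jωL)
Y = (0.000556 − j0.00309) S
|Y| = 0.00314 S → |Z| = 1/|Y| = 318 Ω, ∠Z = −∠Y = 79.8°
I = V/|Z| = 408 mA
P = VI cos φ = 130 × 0.408 × cos(79.8°) = 9.39 W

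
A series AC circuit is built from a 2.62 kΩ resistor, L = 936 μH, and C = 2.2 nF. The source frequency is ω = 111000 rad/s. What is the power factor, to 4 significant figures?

0.5488

X_L = ωL = 103.9 Ω
X_C = 1/(ωC) = 4095 Ω
Net reactance X = X_L − X_C = -3991 Ω
Z = 2620 − j3991 Ω
|Z| = √(2620² + 3991²) = 4774 Ω
∠Z = arctan(-3991/2620) = -56.72°
cos φ = cos(-56.72°) = 0.5488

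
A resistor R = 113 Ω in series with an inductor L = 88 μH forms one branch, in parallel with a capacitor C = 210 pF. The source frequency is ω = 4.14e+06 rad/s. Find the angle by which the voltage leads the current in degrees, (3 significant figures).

64.6°

X_L = ωL = 364 Ω
X_C = 1/(ωC) = 1150 Ω
Branch 1 (R+jX_L): Z₁ = 113 + j364 Ω, |Z₁| = 381 Ω
Branch 2 (−jX_C): Z₂ = −j1150 Ω
Parallel: Z = Z₁Z₂/(Z₁+Z₂), |Z| = 553 Ω, ∠Z = 64.6°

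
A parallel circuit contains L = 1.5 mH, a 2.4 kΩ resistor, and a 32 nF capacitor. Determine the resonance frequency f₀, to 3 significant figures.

ω₀ = 1/√(LC) = 1/√(0.0015 × 3.2e-08) = 144300 rad/s
f₀ = ω₀/(2π) = 23.0 kHz

23.0 kHz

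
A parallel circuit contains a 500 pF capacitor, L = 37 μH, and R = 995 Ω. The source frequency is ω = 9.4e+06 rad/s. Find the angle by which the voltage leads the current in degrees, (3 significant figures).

X_L = ωL = 348 Ω
X_C = 1/(ωC) = 213 Ω
Parallel: admittances add. Y = 1/R + 1/(jωL) + jωC
Y = (0.00101 + j0.00182) S
|Y| = 0.00208 S → |Z| = 1/|Y| = 480 Ω, ∠Z = −∠Y = -61.2°

-61.2°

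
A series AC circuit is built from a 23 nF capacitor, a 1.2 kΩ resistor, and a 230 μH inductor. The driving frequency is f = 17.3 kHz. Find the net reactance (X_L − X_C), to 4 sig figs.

-375.0 Ω

ω = 2πf = 108700 rad/s
X_L = ωL = 25.00 Ω
X_C = 1/(ωC) = 400.0 Ω
X = 25.00 − 400.0 = -375.0 Ω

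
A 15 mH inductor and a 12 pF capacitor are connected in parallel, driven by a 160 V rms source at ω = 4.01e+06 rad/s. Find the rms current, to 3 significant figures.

5.04 mA

X_L = ωL = 60200 Ω
X_C = 1/(ωC) = 20800 Ω
Parallel: admittances add. Y = 1/(jωL) + jωC
Y = (0 + j3.15e-05) S
|Y| = 3.15e-05 S → |Z| = 1/|Y| = 31800 Ω, ∠Z = −∠Y = -90.0°
I = V/|Z| = 160/31800 = 5.04 mA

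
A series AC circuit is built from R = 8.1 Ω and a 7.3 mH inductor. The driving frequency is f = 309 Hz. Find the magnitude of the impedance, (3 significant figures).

16.3 Ω

ω = 2πf = 1942 rad/s
X_L = ωL = 14.2 Ω
Z = 8.10 + j14.2 Ω
|Z| = √(8.10² + 14.2²) = 16.3 Ω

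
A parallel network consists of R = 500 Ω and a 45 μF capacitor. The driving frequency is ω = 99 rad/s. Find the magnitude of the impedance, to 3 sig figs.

205 Ω

X_C = 1/(ωC) = 224 Ω
Parallel: admittances add. Y = 1/R + jωC
Y = (0.00200 + j0.00446) S
|Y| = 0.00488 S → |Z| = 1/|Y| = 205 Ω, ∠Z = −∠Y = -65.8°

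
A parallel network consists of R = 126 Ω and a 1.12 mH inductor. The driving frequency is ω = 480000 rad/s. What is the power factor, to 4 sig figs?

X_L = ωL = 537.6 Ω
Parallel: admittances add. Y = 1/R + 1/(jωL)
Y = (0.007937 − j0.001860) S
|Y| = 0.008152 S → |Z| = 1/|Y| = 122.7 Ω, ∠Z = −∠Y = 13.19°
cos φ = cos(13.19°) = 0.9736

0.9736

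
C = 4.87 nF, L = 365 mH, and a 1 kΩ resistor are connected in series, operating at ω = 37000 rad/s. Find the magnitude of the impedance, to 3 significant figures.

X_L = ωL = 13500 Ω
X_C = 1/(ωC) = 5550 Ω
Net reactance X = X_L − X_C = 7960 Ω
Z = 1000 + j7960 Ω
|Z| = √(1000² + 7960²) = 8020 Ω

8020 Ω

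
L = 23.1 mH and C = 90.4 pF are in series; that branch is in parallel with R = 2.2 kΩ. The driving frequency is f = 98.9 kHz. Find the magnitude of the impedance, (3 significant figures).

1850 Ω

ω = 2πf = 621400 rad/s
X_L = ωL = 14400 Ω
X_C = 1/(ωC) = 17800 Ω
Branch 1: Z₁ = R = 2200 Ω
Branch 2 (series LC): Z₂ = j(X_L − X_C) = −j3450 Ω
Parallel: Z = Z₁Z₂/(Z₁+Z₂), |Z| = 1850 Ω, ∠Z = -32.5°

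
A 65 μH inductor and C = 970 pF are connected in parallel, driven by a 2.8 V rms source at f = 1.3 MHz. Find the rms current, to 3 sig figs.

ω = 2πf = 8.168e+06 rad/s
X_L = ωL = 531 Ω
X_C = 1/(ωC) = 126 Ω
Parallel: admittances add. Y = 1/(jωL) + jωC
Y = (0 + j0.00604) S
|Y| = 0.00604 S → |Z| = 1/|Y| = 166 Ω, ∠Z = −∠Y = -90.0°
I = V/|Z| = 2.8/166 = 16.9 mA

16.9 mA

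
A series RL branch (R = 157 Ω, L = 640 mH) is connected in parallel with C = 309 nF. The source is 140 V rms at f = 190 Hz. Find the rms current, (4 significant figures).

129.3 mA

ω = 2πf = 1194 rad/s
X_L = ωL = 764.0 Ω
X_C = 1/(ωC) = 2711 Ω
Branch 1 (R+jX_L): Z₁ = 157.0 + j764.0 Ω, |Z₁| = 780.0 Ω
Branch 2 (−jX_C): Z₂ = −j2711 Ω
Parallel: Z = Z₁Z₂/(Z₁+Z₂), |Z| = 1083 Ω, ∠Z = 73.78°
I = V/|Z| = 140/1083 = 129.3 mA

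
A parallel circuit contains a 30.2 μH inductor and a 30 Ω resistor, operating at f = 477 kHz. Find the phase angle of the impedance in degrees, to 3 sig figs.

ω = 2πf = 2.997e+06 rad/s
X_L = ωL = 90.5 Ω
Parallel: admittances add. Y = 1/R + 1/(jωL)
Y = (0.0333 − j0.0110) S
|Y| = 0.0351 S → |Z| = 1/|Y| = 28.5 Ω, ∠Z = −∠Y = 18.3°

18.3°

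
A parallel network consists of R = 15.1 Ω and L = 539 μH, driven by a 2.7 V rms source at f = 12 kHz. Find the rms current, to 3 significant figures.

191 mA

ω = 2πf = 75400 rad/s
X_L = ωL = 40.6 Ω
Parallel: admittances add. Y = 1/R + 1/(jωL)
Y = (0.0662 − j0.0246) S
|Y| = 0.0706 S → |Z| = 1/|Y| = 14.2 Ω, ∠Z = −∠Y = 20.4°
I = V/|Z| = 2.7/14.2 = 191 mA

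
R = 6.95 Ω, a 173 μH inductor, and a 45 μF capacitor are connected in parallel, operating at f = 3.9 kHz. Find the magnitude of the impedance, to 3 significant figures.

1.14 Ω

ω = 2πf = 24500 rad/s
X_L = ωL = 4.24 Ω
X_C = 1/(ωC) = 0.907 Ω
Parallel: admittances add. Y = 1/R + 1/(jωL) + jωC
Y = (0.144 + j0.867) S
|Y| = 0.879 S → |Z| = 1/|Y| = 1.14 Ω, ∠Z = −∠Y = -80.6°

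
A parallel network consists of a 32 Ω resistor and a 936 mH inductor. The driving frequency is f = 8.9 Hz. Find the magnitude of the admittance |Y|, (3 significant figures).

36.6 mS

ω = 2πf = 55.92 rad/s
X_L = ωL = 52.3 Ω
Parallel: admittances add. Y = 1/R + 1/(jωL)
Y = (0.0312 − j0.0191) S
|Y| = 0.0366 S → |Z| = 1/|Y| = 27.3 Ω, ∠Z = −∠Y = 31.4°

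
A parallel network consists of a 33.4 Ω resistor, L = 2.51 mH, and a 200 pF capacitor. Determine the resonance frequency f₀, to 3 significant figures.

225 kHz

ω₀ = 1/√(LC) = 1/√(0.00251 × 2e-10) = 1.411e+06 rad/s
f₀ = ω₀/(2π) = 225 kHz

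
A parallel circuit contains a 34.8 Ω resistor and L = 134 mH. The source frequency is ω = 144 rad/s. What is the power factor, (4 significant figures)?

X_L = ωL = 19.30 Ω
Parallel: admittances add. Y = 1/R + 1/(jωL)
Y = (0.02874 − j0.05182) S
|Y| = 0.05926 S → |Z| = 1/|Y| = 16.88 Ω, ∠Z = −∠Y = 60.99°
cos φ = cos(60.99°) = 0.4849

0.4849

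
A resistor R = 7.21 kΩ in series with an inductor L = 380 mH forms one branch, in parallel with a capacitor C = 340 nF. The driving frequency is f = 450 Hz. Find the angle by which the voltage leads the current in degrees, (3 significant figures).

-81.8°

ω = 2πf = 2827 rad/s
X_L = ωL = 1070 Ω
X_C = 1/(ωC) = 1040 Ω
Branch 1 (R+jX_L): Z₁ = 7210 + j1070 Ω, |Z₁| = 7290 Ω
Branch 2 (−jX_C): Z₂ = −j1040 Ω
Parallel: Z = Z₁Z₂/(Z₁+Z₂), |Z| = 1050 Ω, ∠Z = -81.8°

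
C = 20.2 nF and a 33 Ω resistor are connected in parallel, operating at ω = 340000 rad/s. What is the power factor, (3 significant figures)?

0.975

X_C = 1/(ωC) = 146 Ω
Parallel: admittances add. Y = 1/R + jωC
Y = (0.0303 + j0.00687) S
|Y| = 0.0311 S → |Z| = 1/|Y| = 32.2 Ω, ∠Z = −∠Y = -12.8°
cos φ = cos(-12.8°) = 0.975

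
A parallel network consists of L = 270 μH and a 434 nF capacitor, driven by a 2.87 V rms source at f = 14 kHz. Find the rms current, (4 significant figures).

11.27 mA

ω = 2πf = 87960 rad/s
X_L = ωL = 23.75 Ω
X_C = 1/(ωC) = 26.19 Ω
Parallel: admittances add. Y = 1/(jωL) + jωC
Y = (0 − j0.003928) S
|Y| = 0.003928 S → |Z| = 1/|Y| = 254.6 Ω, ∠Z = −∠Y = 90.00°
I = V/|Z| = 2.87/254.6 = 11.27 mA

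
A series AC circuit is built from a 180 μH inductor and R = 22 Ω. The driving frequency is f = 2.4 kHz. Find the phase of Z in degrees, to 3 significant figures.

7.03°

ω = 2πf = 15080 rad/s
X_L = ωL = 2.71 Ω
Z = 22.0 + j2.71 Ω
|Z| = √(22.0² + 2.71²) = 22.2 Ω
∠Z = arctan(2.71/22.0) = 7.03°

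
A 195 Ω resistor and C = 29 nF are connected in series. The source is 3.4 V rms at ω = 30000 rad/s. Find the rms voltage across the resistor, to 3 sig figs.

0.569 V

X_C = 1/(ωC) = 1150 Ω
Z = 195 − j1150 Ω
|Z| = √(195² + 1150²) = 1170 Ω
I = V/|Z| = 2.92 mA
V_R = I·|Z_R| = 0.00292 × 195 = 0.569 V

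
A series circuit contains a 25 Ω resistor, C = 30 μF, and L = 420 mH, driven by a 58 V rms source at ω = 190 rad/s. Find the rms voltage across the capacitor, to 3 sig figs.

X_L = ωL = 79.8 Ω
X_C = 1/(ωC) = 175 Ω
Net reactance X = X_L − X_C = -95.6 Ω
Z = 25.0 − j95.6 Ω
|Z| = √(25.0² + 95.6²) = 98.9 Ω
I = V/|Z| = 587 mA
V_C = I·|Z_C| = 0.587 × 175 = 103 V

103 V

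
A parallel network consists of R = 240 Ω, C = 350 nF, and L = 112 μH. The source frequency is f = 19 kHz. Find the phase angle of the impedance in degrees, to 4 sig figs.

ω = 2πf = 119400 rad/s
X_L = ωL = 13.37 Ω
X_C = 1/(ωC) = 23.93 Ω
Parallel: admittances add. Y = 1/R + 1/(jωL) + jωC
Y = (0.004167 − j0.03301) S
|Y| = 0.03327 S → |Z| = 1/|Y| = 30.06 Ω, ∠Z = −∠Y = 82.81°

82.81°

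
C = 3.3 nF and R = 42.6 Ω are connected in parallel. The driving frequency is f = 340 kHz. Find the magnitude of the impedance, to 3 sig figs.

ω = 2πf = 2.136e+06 rad/s
X_C = 1/(ωC) = 142 Ω
Parallel: admittances add. Y = 1/R + jωC
Y = (0.0235 + j0.00705) S
|Y| = 0.0245 S → |Z| = 1/|Y| = 40.8 Ω, ∠Z = −∠Y = -16.7°

40.8 Ω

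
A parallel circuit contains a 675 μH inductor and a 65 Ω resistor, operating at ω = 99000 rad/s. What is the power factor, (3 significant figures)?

X_L = ωL = 66.8 Ω
Parallel: admittances add. Y = 1/R + 1/(jωL)
Y = (0.0154 − j0.0150) S
|Y| = 0.0215 S → |Z| = 1/|Y| = 46.6 Ω, ∠Z = −∠Y = 44.2°
cos φ = cos(44.2°) = 0.717

0.717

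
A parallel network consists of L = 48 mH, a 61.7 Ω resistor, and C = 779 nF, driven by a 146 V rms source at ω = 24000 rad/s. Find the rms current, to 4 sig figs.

3.518 A

X_L = ωL = 1152 Ω
X_C = 1/(ωC) = 53.49 Ω
Parallel: admittances add. Y = 1/R + 1/(jωL) + jωC
Y = (0.01621 + j0.01783) S
|Y| = 0.02409 S → |Z| = 1/|Y| = 41.50 Ω, ∠Z = −∠Y = -47.73°
I = V/|Z| = 146/41.50 = 3.518 A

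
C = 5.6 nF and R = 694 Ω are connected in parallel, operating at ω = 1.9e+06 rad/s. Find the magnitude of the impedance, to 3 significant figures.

X_C = 1/(ωC) = 94.0 Ω
Parallel: admittances add. Y = 1/R + jωC
Y = (0.00144 + j0.0106) S
|Y| = 0.0107 S → |Z| = 1/|Y| = 93.1 Ω, ∠Z = −∠Y = -82.3°

93.1 Ω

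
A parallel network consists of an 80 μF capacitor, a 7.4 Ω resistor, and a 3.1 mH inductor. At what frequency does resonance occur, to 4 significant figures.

ω₀ = 1/√(LC) = 1/√(0.0031 × 8e-05) = 2008 rad/s
f₀ = ω₀/(2π) = 319.6 Hz

319.6 Hz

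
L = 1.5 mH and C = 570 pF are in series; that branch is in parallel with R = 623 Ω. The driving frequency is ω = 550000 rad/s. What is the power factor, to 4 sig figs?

0.9670

X_L = ωL = 825.0 Ω
X_C = 1/(ωC) = 3190 Ω
Branch 1: Z₁ = R = 623.0 Ω
Branch 2 (series LC): Z₂ = j(X_L − X_C) = −j2365 Ω
Parallel: Z = Z₁Z₂/(Z₁+Z₂), |Z| = 602.4 Ω, ∠Z = -14.76°
cos φ = cos(-14.76°) = 0.9670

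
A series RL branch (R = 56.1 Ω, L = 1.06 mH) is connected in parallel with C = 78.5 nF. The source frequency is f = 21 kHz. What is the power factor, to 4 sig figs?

0.5071

ω = 2πf = 131900 rad/s
X_L = ωL = 139.9 Ω
X_C = 1/(ωC) = 96.55 Ω
Branch 1 (R+jX_L): Z₁ = 56.10 + j139.9 Ω, |Z₁| = 150.7 Ω
Branch 2 (−jX_C): Z₂ = −j96.55 Ω
Parallel: Z = Z₁Z₂/(Z₁+Z₂), |Z| = 205.3 Ω, ∠Z = -59.53°
cos φ = cos(-59.53°) = 0.5071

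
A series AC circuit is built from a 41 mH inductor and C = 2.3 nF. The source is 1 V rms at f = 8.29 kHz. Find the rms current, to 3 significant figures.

ω = 2πf = 52090 rad/s
X_L = ωL = 2140 Ω
X_C = 1/(ωC) = 8350 Ω
Net reactance X = X_L − X_C = -6210 Ω
Z = − j6210 Ω
|Z| = √(0² + 6210²) = 6210 Ω
I = V/|Z| = 1/6210 = 161 μA

161 μA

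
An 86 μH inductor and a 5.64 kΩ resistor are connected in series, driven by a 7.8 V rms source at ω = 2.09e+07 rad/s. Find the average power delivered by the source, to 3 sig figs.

X_L = ωL = 1800 Ω
Z = 5640 + j1800 Ω
|Z| = √(5640² + 1800²) = 5920 Ω
∠Z = arctan(1800/5640) = 17.7°
I = V/|Z| = 1.32 mA
P = VI cos φ = 7.8 × 0.00132 × cos(17.7°) = 9.79 mW

9.79 mW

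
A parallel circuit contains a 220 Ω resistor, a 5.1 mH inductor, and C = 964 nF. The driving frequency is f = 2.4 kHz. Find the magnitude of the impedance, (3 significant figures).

ω = 2πf = 15080 rad/s
X_L = ωL = 76.9 Ω
X_C = 1/(ωC) = 68.8 Ω
Parallel: admittances add. Y = 1/R + 1/(jωL) + jωC
Y = (0.00455 + j0.00153) S
|Y| = 0.00480 S → |Z| = 1/|Y| = 208 Ω, ∠Z = −∠Y = -18.6°

208 Ω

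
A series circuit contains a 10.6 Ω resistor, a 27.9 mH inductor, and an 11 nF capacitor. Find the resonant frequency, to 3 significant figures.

9.08 kHz

ω₀ = 1/√(LC) = 1/√(0.0279 × 1.1e-08) = 57080 rad/s
f₀ = ω₀/(2π) = 9.08 kHz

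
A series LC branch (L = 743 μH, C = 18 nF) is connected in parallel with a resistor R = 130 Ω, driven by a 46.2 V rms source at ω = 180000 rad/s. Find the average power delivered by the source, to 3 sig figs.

X_L = ωL = 134 Ω
X_C = 1/(ωC) = 309 Ω
Branch 1: Z₁ = R = 130 Ω
Branch 2 (series LC): Z₂ = j(X_L − X_C) = −j175 Ω
Parallel: Z = Z₁Z₂/(Z₁+Z₂), |Z| = 104 Ω, ∠Z = -36.6°
I = V/|Z| = 443 mA
P = VI cos φ = 46.2 × 0.443 × cos(-36.6°) = 16.4 W

16.4 W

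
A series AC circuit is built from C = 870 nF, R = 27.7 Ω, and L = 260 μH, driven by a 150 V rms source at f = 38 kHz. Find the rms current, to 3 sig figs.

2.36 A

ω = 2πf = 238800 rad/s
X_L = ωL = 62.1 Ω
X_C = 1/(ωC) = 4.81 Ω
Net reactance X = X_L − X_C = 57.3 Ω
Z = 27.7 + j57.3 Ω
|Z| = √(27.7² + 57.3²) = 63.6 Ω
I = V/|Z| = 150/63.6 = 2.36 A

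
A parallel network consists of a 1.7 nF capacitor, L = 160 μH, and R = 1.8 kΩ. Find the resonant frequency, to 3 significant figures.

305 kHz

ω₀ = 1/√(LC) = 1/√(0.00016 × 1.7e-09) = 1.917e+06 rad/s
f₀ = ω₀/(2π) = 305 kHz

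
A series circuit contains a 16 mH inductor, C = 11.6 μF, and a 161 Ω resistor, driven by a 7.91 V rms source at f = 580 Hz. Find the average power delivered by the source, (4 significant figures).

ω = 2πf = 3644 rad/s
X_L = ωL = 58.31 Ω
X_C = 1/(ωC) = 23.66 Ω
Net reactance X = X_L − X_C = 34.65 Ω
Z = 161.0 + j34.65 Ω
|Z| = √(161.0² + 34.65²) = 164.7 Ω
∠Z = arctan(34.65/161.0) = 12.15°
I = V/|Z| = 48.03 mA
P = VI cos φ = 7.91 × 0.04803 × cos(12.15°) = 371.4 mW

371.4 mW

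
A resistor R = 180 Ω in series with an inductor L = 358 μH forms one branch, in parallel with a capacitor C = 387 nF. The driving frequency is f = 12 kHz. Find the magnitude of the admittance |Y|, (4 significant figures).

ω = 2πf = 75400 rad/s
X_L = ωL = 26.99 Ω
X_C = 1/(ωC) = 34.27 Ω
Branch 1 (R+jX_L): Z₁ = 180.0 + j26.99 Ω, |Z₁| = 182.0 Ω
Branch 2 (−jX_C): Z₂ = −j34.27 Ω
Parallel: Z = Z₁Z₂/(Z₁+Z₂), |Z| = 34.63 Ω, ∠Z = -79.16°
|Y| = 1/|Z| = 28.88 mS

28.88 mS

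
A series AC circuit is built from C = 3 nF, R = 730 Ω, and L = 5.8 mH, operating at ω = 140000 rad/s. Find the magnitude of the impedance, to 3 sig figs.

X_L = ωL = 812 Ω
X_C = 1/(ωC) = 2380 Ω
Net reactance X = X_L − X_C = -1570 Ω
Z = 730 − j1570 Ω
|Z| = √(730² + 1570²) = 1730 Ω

1730 Ω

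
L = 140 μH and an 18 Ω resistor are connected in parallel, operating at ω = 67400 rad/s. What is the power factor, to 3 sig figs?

X_L = ωL = 9.44 Ω
Parallel: admittances add. Y = 1/R + 1/(jωL)
Y = (0.0556 − j0.106) S
|Y| = 0.120 S → |Z| = 1/|Y| = 8.36 Ω, ∠Z = −∠Y = 62.3°
cos φ = cos(62.3°) = 0.464

0.464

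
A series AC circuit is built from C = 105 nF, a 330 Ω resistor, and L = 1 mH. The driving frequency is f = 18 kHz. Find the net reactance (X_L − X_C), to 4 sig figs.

ω = 2πf = 113100 rad/s
X_L = ωL = 113.1 Ω
X_C = 1/(ωC) = 84.21 Ω
X = 113.1 − 84.21 = 28.89 Ω

28.89 Ω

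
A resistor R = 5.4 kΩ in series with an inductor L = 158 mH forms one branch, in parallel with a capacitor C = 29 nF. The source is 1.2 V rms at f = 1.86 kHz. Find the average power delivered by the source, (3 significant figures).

239 μW

ω = 2πf = 11690 rad/s
X_L = ωL = 1850 Ω
X_C = 1/(ωC) = 2950 Ω
Branch 1 (R+jX_L): Z₁ = 5400 + j1850 Ω, |Z₁| = 5710 Ω
Branch 2 (−jX_C): Z₂ = −j2950 Ω
Parallel: Z = Z₁Z₂/(Z₁+Z₂), |Z| = 3060 Ω, ∠Z = -59.6°
I = V/|Z| = 393 μA
P = VI cos φ = 1.2 × 0.000393 × cos(-59.6°) = 239 μW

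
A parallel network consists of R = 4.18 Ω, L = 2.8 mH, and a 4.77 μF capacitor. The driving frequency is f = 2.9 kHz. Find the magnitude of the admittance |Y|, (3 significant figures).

249 mS

ω = 2πf = 18220 rad/s
X_L = ωL = 51.0 Ω
X_C = 1/(ωC) = 11.5 Ω
Parallel: admittances add. Y = 1/R + 1/(jωL) + jωC
Y = (0.239 + j0.0673) S
|Y| = 0.249 S → |Z| = 1/|Y| = 4.02 Ω, ∠Z = −∠Y = -15.7°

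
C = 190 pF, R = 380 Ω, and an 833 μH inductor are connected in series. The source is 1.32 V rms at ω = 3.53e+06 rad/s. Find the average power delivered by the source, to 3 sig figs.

295 μW

X_L = ωL = 2940 Ω
X_C = 1/(ωC) = 1490 Ω
Net reactance X = X_L − X_C = 1450 Ω
Z = 380 + j1450 Ω
|Z| = √(380² + 1450²) = 1500 Ω
∠Z = arctan(1450/380) = 75.3°
I = V/|Z| = 881 μA
P = VI cos φ = 1.32 × 0.000881 × cos(75.3°) = 295 μW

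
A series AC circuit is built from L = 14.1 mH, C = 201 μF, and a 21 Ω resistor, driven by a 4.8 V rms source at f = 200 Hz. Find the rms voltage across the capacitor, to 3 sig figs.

ω = 2πf = 1257 rad/s
X_L = ωL = 17.7 Ω
X_C = 1/(ωC) = 3.96 Ω
Net reactance X = X_L − X_C = 13.8 Ω
Z = 21.0 + j13.8 Ω
|Z| = √(21.0² + 13.8²) = 25.1 Ω
I = V/|Z| = 191 mA
V_C = I·|Z_C| = 0.191 × 3.96 = 0.757 V

0.757 V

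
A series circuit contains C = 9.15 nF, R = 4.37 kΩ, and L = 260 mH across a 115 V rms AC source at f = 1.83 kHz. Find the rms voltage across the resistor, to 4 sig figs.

64.06 V

ω = 2πf = 11500 rad/s
X_L = ωL = 2990 Ω
X_C = 1/(ωC) = 9505 Ω
Net reactance X = X_L − X_C = -6515 Ω
Z = 4370 − j6515 Ω
|Z| = √(4370² + 6515²) = 7845 Ω
I = V/|Z| = 14.66 mA
V_R = I·|Z_R| = 0.01466 × 4370 = 64.06 V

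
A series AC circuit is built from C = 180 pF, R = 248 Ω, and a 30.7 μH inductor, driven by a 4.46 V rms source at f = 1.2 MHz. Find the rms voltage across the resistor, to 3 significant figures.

ω = 2πf = 7.54e+06 rad/s
X_L = ωL = 231 Ω
X_C = 1/(ωC) = 737 Ω
Net reactance X = X_L − X_C = -505 Ω
Z = 248 − j505 Ω
|Z| = √(248² + 505²) = 563 Ω
I = V/|Z| = 7.92 mA
V_R = I·|Z_R| = 0.00792 × 248 = 1.96 V

1.96 V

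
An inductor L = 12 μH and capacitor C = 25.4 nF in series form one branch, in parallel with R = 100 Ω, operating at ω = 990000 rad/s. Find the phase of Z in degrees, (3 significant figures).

-74.4°

X_L = ωL = 11.9 Ω
X_C = 1/(ωC) = 39.8 Ω
Branch 1: Z₁ = R = 100 Ω
Branch 2 (series LC): Z₂ = j(X_L − X_C) = −j27.9 Ω
Parallel: Z = Z₁Z₂/(Z₁+Z₂), |Z| = 26.9 Ω, ∠Z = -74.4°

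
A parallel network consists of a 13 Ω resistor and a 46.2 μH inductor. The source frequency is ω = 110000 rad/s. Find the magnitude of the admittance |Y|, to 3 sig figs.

X_L = ωL = 5.08 Ω
Parallel: admittances add. Y = 1/R + 1/(jωL)
Y = (0.0769 − j0.197) S
|Y| = 0.211 S → |Z| = 1/|Y| = 4.73 Ω, ∠Z = −∠Y = 68.6°

211 mS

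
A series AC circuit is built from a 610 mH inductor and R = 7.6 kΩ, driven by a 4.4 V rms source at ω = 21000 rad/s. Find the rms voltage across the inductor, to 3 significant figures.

3.78 V

X_L = ωL = 12800 Ω
Z = 7600 + j12800 Ω
|Z| = √(7600² + 12800²) = 14900 Ω
I = V/|Z| = 295 μA
V_L = I·|Z_L| = 0.000295 × 12800 = 3.78 V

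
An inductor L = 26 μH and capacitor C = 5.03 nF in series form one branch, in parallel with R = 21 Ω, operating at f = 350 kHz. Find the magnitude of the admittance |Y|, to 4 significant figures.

56.33 mS

ω = 2πf = 2.199e+06 rad/s
X_L = ωL = 57.18 Ω
X_C = 1/(ωC) = 90.40 Ω
Branch 1: Z₁ = R = 21.00 Ω
Branch 2 (series LC): Z₂ = j(X_L − X_C) = −j33.23 Ω
Parallel: Z = Z₁Z₂/(Z₁+Z₂), |Z| = 17.75 Ω, ∠Z = -32.29°
|Y| = 1/|Z| = 56.33 mS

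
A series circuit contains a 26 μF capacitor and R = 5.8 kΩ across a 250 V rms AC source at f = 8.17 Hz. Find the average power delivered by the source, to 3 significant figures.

ω = 2πf = 51.33 rad/s
X_C = 1/(ωC) = 749 Ω
Z = 5800 − j749 Ω
|Z| = √(5800² + 749²) = 5850 Ω
∠Z = arctan(-749/5800) = -7.36°
I = V/|Z| = 42.7 mA
P = VI cos φ = 250 × 0.0427 × cos(-7.36°) = 10.6 W

10.6 W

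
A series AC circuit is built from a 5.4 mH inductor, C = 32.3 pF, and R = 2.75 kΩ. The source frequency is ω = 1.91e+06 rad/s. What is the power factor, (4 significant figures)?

X_L = ωL = 10310 Ω
X_C = 1/(ωC) = 16210 Ω
Net reactance X = X_L − X_C = -5895 Ω
Z = 2750 − j5895 Ω
|Z| = √(2750² + 5895²) = 6505 Ω
∠Z = arctan(-5895/2750) = -64.99°
cos φ = cos(-64.99°) = 0.4227

0.4227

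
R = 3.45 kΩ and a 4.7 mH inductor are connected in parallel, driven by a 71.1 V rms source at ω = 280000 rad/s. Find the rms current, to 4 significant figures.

57.82 mA

X_L = ωL = 1316 Ω
Parallel: admittances add. Y = 1/R + 1/(jωL)
Y = (0.0002899 − j0.0007599) S
|Y| = 0.0008133 S → |Z| = 1/|Y| = 1230 Ω, ∠Z = −∠Y = 69.12°
I = V/|Z| = 71.1/1230 = 57.82 mA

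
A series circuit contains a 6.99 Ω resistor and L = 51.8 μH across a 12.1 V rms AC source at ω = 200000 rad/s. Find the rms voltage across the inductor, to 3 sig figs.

X_L = ωL = 10.4 Ω
Z = 6.99 + j10.4 Ω
|Z| = √(6.99² + 10.4²) = 12.5 Ω
I = V/|Z| = 968 mA
V_L = I·|Z_L| = 0.968 × 10.4 = 10.0 V

10.0 V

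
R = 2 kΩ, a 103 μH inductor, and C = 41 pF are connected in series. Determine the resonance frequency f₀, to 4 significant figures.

ω₀ = 1/√(LC) = 1/√(0.000103 × 4.1e-11) = 1.539e+07 rad/s
f₀ = ω₀/(2π) = 2.449 MHz

2.449 MHz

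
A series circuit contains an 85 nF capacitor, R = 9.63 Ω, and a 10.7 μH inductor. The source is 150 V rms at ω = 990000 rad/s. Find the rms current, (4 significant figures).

15.44 A

X_L = ωL = 10.59 Ω
X_C = 1/(ωC) = 11.88 Ω
Net reactance X = X_L − X_C = -1.291 Ω
Z = 9.630 − j1.291 Ω
|Z| = √(9.630² + 1.291²) = 9.716 Ω
I = V/|Z| = 150/9.716 = 15.44 A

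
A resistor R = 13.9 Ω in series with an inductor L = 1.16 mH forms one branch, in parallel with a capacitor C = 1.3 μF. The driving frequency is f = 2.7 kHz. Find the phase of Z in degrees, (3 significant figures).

ω = 2πf = 16960 rad/s
X_L = ωL = 19.7 Ω
X_C = 1/(ωC) = 45.3 Ω
Branch 1 (R+jX_L): Z₁ = 13.9 + j19.7 Ω, |Z₁| = 24.1 Ω
Branch 2 (−jX_C): Z₂ = −j45.3 Ω
Parallel: Z = Z₁Z₂/(Z₁+Z₂), |Z| = 37.4 Ω, ∠Z = 26.3°

26.3°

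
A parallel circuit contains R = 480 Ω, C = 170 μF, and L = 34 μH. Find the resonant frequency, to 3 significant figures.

ω₀ = 1/√(LC) = 1/√(3.4e-05 × 0.00017) = 13150 rad/s
f₀ = ω₀/(2π) = 2.09 kHz

2.09 kHz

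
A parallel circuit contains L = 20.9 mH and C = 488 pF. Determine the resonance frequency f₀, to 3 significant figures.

49.8 kHz

ω₀ = 1/√(LC) = 1/√(0.0209 × 4.88e-10) = 313100 rad/s
f₀ = ω₀/(2π) = 49.8 kHz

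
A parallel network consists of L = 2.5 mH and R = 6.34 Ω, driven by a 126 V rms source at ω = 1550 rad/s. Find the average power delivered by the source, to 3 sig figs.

X_L = ωL = 3.88 Ω
Parallel: admittances add. Y = 1/R + 1/(jωL)
Y = (0.158 − j0.258) S
|Y| = 0.302 S → |Z| = 1/|Y| = 3.31 Ω, ∠Z = −∠Y = 58.6°
I = V/|Z| = 38.1 A
P = VI cos φ = 126 × 38.1 × cos(58.6°) = 2.50 kW

2.50 kW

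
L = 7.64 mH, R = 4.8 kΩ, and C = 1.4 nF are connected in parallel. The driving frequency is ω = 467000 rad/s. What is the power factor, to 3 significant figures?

X_L = ωL = 3570 Ω
X_C = 1/(ωC) = 1530 Ω
Parallel: admittances add. Y = 1/R + 1/(jωL) + jωC
Y = (0.000208 + j0.000374) S
|Y| = 0.000428 S → |Z| = 1/|Y| = 2340 Ω, ∠Z = −∠Y = -60.8°
cos φ = cos(-60.8°) = 0.487

0.487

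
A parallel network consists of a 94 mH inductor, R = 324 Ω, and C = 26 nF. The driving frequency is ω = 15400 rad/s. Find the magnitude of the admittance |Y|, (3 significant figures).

X_L = ωL = 1450 Ω
X_C = 1/(ωC) = 2500 Ω
Parallel: admittances add. Y = 1/R + 1/(jωL) + jωC
Y = (0.00309 − j0.000290) S
|Y| = 0.00310 S → |Z| = 1/|Y| = 323 Ω, ∠Z = −∠Y = 5.38°

3.10 mS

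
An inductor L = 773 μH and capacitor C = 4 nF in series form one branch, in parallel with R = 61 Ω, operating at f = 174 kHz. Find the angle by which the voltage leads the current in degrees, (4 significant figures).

ω = 2πf = 1.093e+06 rad/s
X_L = ωL = 845.1 Ω
X_C = 1/(ωC) = 228.7 Ω
Branch 1: Z₁ = R = 61.00 Ω
Branch 2 (series LC): Z₂ = j(X_L − X_C) = j616.4 Ω
Parallel: Z = Z₁Z₂/(Z₁+Z₂), |Z| = 60.70 Ω, ∠Z = 5.651°

5.651°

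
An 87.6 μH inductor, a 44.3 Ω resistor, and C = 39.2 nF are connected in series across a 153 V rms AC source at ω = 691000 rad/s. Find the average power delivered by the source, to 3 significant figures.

X_L = ωL = 60.5 Ω
X_C = 1/(ωC) = 36.9 Ω
Net reactance X = X_L − X_C = 23.6 Ω
Z = 44.3 + j23.6 Ω
|Z| = √(44.3² + 23.6²) = 50.2 Ω
∠Z = arctan(23.6/44.3) = 28.1°
I = V/|Z| = 3.05 A
P = VI cos φ = 153 × 3.05 × cos(28.1°) = 411 W

411 W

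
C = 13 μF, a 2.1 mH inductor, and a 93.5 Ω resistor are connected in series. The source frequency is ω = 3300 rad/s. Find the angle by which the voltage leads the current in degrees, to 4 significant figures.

X_L = ωL = 6.930 Ω
X_C = 1/(ωC) = 23.31 Ω
Net reactance X = X_L − X_C = -16.38 Ω
Z = 93.50 − j16.38 Ω
|Z| = √(93.50² + 16.38²) = 94.92 Ω
∠Z = arctan(-16.38/93.50) = -9.937°

-9.937°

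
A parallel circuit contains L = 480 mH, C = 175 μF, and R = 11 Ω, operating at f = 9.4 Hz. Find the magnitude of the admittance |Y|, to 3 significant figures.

94.3 mS

ω = 2πf = 59.06 rad/s
X_L = ωL = 28.3 Ω
X_C = 1/(ωC) = 96.8 Ω
Parallel: admittances add. Y = 1/R + 1/(jωL) + jωC
Y = (0.0909 − j0.0249) S
|Y| = 0.0943 S → |Z| = 1/|Y| = 10.6 Ω, ∠Z = −∠Y = 15.3°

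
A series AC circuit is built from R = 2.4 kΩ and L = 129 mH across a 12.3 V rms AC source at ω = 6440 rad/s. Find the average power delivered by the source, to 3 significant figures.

X_L = ωL = 831 Ω
Z = 2400 + j831 Ω
|Z| = √(2400² + 831²) = 2540 Ω
∠Z = arctan(831/2400) = 19.1°
I = V/|Z| = 4.84 mA
P = VI cos φ = 12.3 × 0.00484 × cos(19.1°) = 56.3 mW

56.3 mW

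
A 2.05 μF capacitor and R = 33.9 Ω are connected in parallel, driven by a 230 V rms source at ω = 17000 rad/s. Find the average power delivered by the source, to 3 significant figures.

X_C = 1/(ωC) = 28.7 Ω
Parallel: admittances add. Y = 1/R + jωC
Y = (0.0295 + j0.0348) S
|Y| = 0.0457 S → |Z| = 1/|Y| = 21.9 Ω, ∠Z = −∠Y = -49.8°
I = V/|Z| = 10.5 A
P = VI cos φ = 230 × 10.5 × cos(-49.8°) = 1.56 kW

1.56 kW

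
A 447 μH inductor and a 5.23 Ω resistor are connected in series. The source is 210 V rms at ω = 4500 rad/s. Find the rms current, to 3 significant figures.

X_L = ωL = 2.01 Ω
Z = 5.23 + j2.01 Ω
|Z| = √(5.23² + 2.01²) = 5.60 Ω
I = V/|Z| = 210/5.60 = 37.5 A

37.5 A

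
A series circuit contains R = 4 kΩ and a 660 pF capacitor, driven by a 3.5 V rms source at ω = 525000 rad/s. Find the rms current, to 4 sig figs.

709.6 μA

X_C = 1/(ωC) = 2886 Ω
Z = 4000 − j2886 Ω
|Z| = √(4000² + 2886²) = 4932 Ω
I = V/|Z| = 3.5/4932 = 709.6 μA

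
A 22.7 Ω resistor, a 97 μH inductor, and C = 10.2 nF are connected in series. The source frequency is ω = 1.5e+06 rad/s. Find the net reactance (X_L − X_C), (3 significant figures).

80.1 Ω

X_L = ωL = 146 Ω
X_C = 1/(ωC) = 65.4 Ω
X = 146 − 65.4 = 80.1 Ω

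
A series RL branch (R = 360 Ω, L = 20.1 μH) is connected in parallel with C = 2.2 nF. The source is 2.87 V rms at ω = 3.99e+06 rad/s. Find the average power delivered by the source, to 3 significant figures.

21.8 mW

X_L = ωL = 80.2 Ω
X_C = 1/(ωC) = 114 Ω
Branch 1 (R+jX_L): Z₁ = 360 + j80.2 Ω, |Z₁| = 369 Ω
Branch 2 (−jX_C): Z₂ = −j114 Ω
Parallel: Z = Z₁Z₂/(Z₁+Z₂), |Z| = 116 Ω, ∠Z = -72.1°
I = V/|Z| = 24.7 mA
P = VI cos φ = 2.87 × 0.0247 × cos(-72.1°) = 21.8 mW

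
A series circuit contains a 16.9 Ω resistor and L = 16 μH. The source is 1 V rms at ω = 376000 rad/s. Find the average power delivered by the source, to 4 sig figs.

52.52 mW

X_L = ωL = 6.016 Ω
Z = 16.90 + j6.016 Ω
|Z| = √(16.90² + 6.016²) = 17.94 Ω
∠Z = arctan(6.016/16.90) = 19.59°
I = V/|Z| = 55.74 mA
P = VI cos φ = 1 × 0.05574 × cos(19.59°) = 52.52 mW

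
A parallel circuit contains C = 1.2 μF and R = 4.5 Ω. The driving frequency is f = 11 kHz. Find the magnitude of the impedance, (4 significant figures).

ω = 2πf = 69120 rad/s
X_C = 1/(ωC) = 12.06 Ω
Parallel: admittances add. Y = 1/R + jωC
Y = (0.2222 + j0.08294) S
|Y| = 0.2372 S → |Z| = 1/|Y| = 4.216 Ω, ∠Z = −∠Y = -20.47°

4.216 Ω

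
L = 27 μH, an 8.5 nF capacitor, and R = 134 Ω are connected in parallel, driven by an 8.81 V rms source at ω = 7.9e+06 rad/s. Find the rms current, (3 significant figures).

554 mA

X_L = ωL = 213 Ω
X_C = 1/(ωC) = 14.9 Ω
Parallel: admittances add. Y = 1/R + 1/(jωL) + jωC
Y = (0.00746 + j0.0625) S
|Y| = 0.0629 S → |Z| = 1/|Y| = 15.9 Ω, ∠Z = −∠Y = -83.2°
I = V/|Z| = 8.81/15.9 = 554 mA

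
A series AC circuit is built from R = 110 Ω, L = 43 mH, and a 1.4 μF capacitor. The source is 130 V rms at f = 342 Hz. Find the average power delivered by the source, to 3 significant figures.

ω = 2πf = 2149 rad/s
X_L = ωL = 92.4 Ω
X_C = 1/(ωC) = 332 Ω
Net reactance X = X_L − X_C = -240 Ω
Z = 110 − j240 Ω
|Z| = √(110² + 240²) = 264 Ω
∠Z = arctan(-240/110) = -65.4°
I = V/|Z| = 492 mA
P = VI cos φ = 130 × 0.492 × cos(-65.4°) = 26.7 W

26.7 W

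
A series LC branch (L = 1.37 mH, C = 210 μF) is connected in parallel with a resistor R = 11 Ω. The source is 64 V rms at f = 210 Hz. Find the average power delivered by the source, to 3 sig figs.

ω = 2πf = 1319 rad/s
X_L = ωL = 1.81 Ω
X_C = 1/(ωC) = 3.61 Ω
Branch 1: Z₁ = R = 11.0 Ω
Branch 2 (series LC): Z₂ = j(X_L − X_C) = −j1.80 Ω
Parallel: Z = Z₁Z₂/(Z₁+Z₂), |Z| = 1.78 Ω, ∠Z = -80.7°
I = V/|Z| = 36.0 A
P = VI cos φ = 64 × 36.0 × cos(-80.7°) = 372 W

372 W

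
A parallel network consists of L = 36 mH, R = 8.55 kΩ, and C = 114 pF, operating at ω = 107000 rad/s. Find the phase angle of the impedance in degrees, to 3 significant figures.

64.7°

X_L = ωL = 3850 Ω
X_C = 1/(ωC) = 82000 Ω
Parallel: admittances add. Y = 1/R + 1/(jωL) + jωC
Y = (0.000117 − j0.000247) S
|Y| = 0.000274 S → |Z| = 1/|Y| = 3650 Ω, ∠Z = −∠Y = 64.7°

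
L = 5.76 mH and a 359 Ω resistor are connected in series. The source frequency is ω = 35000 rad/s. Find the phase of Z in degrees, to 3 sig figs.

X_L = ωL = 202 Ω
Z = 359 + j202 Ω
|Z| = √(359² + 202²) = 412 Ω
∠Z = arctan(202/359) = 29.3°

29.3°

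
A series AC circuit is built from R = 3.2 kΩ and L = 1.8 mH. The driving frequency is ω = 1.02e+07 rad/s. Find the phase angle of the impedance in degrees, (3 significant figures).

80.1°

X_L = ωL = 18400 Ω
Z = 3200 + j18400 Ω
|Z| = √(3200² + 18400²) = 18600 Ω
∠Z = arctan(18400/3200) = 80.1°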